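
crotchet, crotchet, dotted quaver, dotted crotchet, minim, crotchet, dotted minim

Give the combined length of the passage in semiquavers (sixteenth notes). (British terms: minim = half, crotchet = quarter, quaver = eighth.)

41

Express everything in sixteenth notes: crotchet = 4; crotchet = 4; dotted quaver = 3; dotted crotchet = 6; minim = 8; crotchet = 4; dotted minim = 12.
Adding: 4 + 4 + 3 + 6 + 8 + 4 + 12 = 41 sixteenth notes.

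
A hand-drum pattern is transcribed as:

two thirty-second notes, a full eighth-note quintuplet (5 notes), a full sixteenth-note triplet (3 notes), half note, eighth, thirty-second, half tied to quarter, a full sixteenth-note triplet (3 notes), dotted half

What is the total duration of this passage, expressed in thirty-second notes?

Convert each value to thirty-second notes: thirty-second note = 1; thirty-second note = 1; a full eighth-note quintuplet (5 notes) (five quintuplet eighths span one half) = 16; a full sixteenth-note triplet (3 notes) (three triplet sixteenths span one eighth) = 4; half note = 16; eighth = 4; thirty-second = 1; half tied to quarter (half + quarter) = 24; a full sixteenth-note triplet (3 notes) (three triplet sixteenths span one eighth) = 4; dotted half = 24.
Adding: 1 + 1 + 16 + 4 + 16 + 4 + 1 + 24 + 4 + 24 = 95 thirty-second notes.

95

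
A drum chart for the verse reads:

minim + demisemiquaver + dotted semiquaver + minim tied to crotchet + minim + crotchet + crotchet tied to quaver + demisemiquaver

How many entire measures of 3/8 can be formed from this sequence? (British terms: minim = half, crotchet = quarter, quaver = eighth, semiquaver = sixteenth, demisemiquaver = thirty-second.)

6

One bar of 3/8 = 12 thirty-second notes.
In thirty-second notes: minim = 16; demisemiquaver = 1; dotted semiquaver = 3; minim tied to crotchet (minim + crotchet) = 24; minim = 16; crotchet = 8; crotchet tied to quaver (crotchet + quaver) = 12; demisemiquaver = 1.
Adding: 16 + 1 + 3 + 24 + 16 + 8 + 12 + 1 = 81.
81 ÷ 12 = 6 complete bars with 9 left over.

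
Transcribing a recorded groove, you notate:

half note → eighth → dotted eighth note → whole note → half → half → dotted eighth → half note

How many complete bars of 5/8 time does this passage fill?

5

One bar of 5/8 = 10 sixteenth notes.
In sixteenth notes: half note = 8; eighth = 2; dotted eighth note = 3; whole note = 16; half = 8; half = 8; dotted eighth = 3; half note = 8.
Altogether 8 + 2 + 3 + 16 + 8 + 8 + 3 + 8 = 56.
56 ÷ 10 = 5 complete bars with 6 left over.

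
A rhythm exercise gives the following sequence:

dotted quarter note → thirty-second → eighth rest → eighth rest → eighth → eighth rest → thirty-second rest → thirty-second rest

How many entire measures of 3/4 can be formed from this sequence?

1

One bar of 3/4 = 24 thirty-second notes.
Express everything in thirty-second notes: dotted quarter note = 12; thirty-second = 1; eighth rest = 4; eighth rest = 4; eighth = 4; eighth rest = 4; thirty-second rest = 1; thirty-second rest = 1.
Total: 12 + 1 + 4 + 4 + 4 + 4 + 1 + 1 = 31.
31 ÷ 24 = 1 complete bar with 7 left over.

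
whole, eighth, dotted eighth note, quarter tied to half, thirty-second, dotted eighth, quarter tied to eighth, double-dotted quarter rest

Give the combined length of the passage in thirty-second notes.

99

In thirty-second notes: whole = 32; eighth = 4; dotted eighth note = 6; quarter tied to half (quarter + half) = 24; thirty-second = 1; dotted eighth = 6; quarter tied to eighth (quarter + eighth) = 12; double-dotted quarter rest = 14.
Adding: 32 + 4 + 6 + 24 + 1 + 6 + 12 + 14 = 99 thirty-second notes.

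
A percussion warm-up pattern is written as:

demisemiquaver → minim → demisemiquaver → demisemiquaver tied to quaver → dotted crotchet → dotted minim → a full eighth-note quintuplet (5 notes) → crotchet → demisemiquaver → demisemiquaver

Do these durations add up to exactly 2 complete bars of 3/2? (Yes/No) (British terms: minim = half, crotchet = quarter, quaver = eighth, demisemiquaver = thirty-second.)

One bar of 3/2 = 48 thirty-second notes, so 2 bars = 96.
Express everything in thirty-second notes: demisemiquaver = 1; minim = 16; demisemiquaver = 1; demisemiquaver tied to quaver (demisemiquaver + quaver) = 5; dotted crotchet = 12; dotted minim = 24; a full eighth-note quintuplet (5 notes) (five quintuplet eighths span one half) = 16; crotchet = 8; demisemiquaver = 1; demisemiquaver = 1.
Sum: 1 + 16 + 1 + 5 + 12 + 24 + 16 + 8 + 1 + 1 = 85.
85 falls short of 96, so the answer is No.

No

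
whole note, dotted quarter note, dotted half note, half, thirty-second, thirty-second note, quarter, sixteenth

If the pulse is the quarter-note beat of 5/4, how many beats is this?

One quarter-note beat = 8 thirty-second notes.
In thirty-second notes: whole note = 32; dotted quarter note = 12; dotted half note = 24; half = 16; thirty-second = 1; thirty-second note = 1; quarter = 8; sixteenth = 2.
Sum: 32 + 12 + 24 + 16 + 1 + 1 + 8 + 2 = 96.
96 ÷ 8 = 12 beats.

12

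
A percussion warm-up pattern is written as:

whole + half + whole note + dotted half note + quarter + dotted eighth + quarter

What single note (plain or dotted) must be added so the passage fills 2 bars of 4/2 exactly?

sixteenth note

2 bars of 4/2 = 64 sixteenth notes.
Each duration in sixteenth notes: whole = 16; half = 8; whole note = 16; dotted half note = 12; quarter = 4; dotted eighth = 3; quarter = 4.
Total: 16 + 8 + 16 + 12 + 4 + 3 + 4 = 63.
Remaining: 64 − 63 = 1 sixteenth note, which is a sixteenth note.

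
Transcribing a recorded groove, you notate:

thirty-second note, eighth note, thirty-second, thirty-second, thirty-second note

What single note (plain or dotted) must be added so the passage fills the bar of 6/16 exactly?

eighth note

The bar of 6/16 = 12 thirty-second notes.
Convert each value to thirty-second notes: thirty-second note = 1; eighth note = 4; thirty-second = 1; thirty-second = 1; thirty-second note = 1.
Altogether 1 + 4 + 1 + 1 + 1 = 8.
Remaining: 12 − 8 = 4 thirty-second notes, which is a eighth note.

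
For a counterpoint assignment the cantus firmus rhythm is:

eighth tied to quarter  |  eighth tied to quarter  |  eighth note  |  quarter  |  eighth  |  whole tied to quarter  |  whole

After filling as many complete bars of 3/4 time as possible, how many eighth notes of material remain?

One bar of 3/4 = 6 eighth notes.
In eighth notes: eighth tied to quarter (eighth + quarter) = 3; eighth tied to quarter (eighth + quarter) = 3; eighth note = 1; quarter = 2; eighth = 1; whole tied to quarter (whole + quarter) = 10; whole = 8.
Sum: 3 + 3 + 1 + 2 + 1 + 10 + 8 = 28.
28 ÷ 6 = 4 complete bars with 4 eighth notes remaining.

4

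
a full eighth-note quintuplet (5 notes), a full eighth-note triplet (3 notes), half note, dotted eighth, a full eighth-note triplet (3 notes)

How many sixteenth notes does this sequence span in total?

In sixteenth notes: a full eighth-note quintuplet (5 notes) (five quintuplet eighths span one half) = 8; a full eighth-note triplet (3 notes) (three triplet eighths span one quarter) = 4; half note = 8; dotted eighth = 3; a full eighth-note triplet (3 notes) (three triplet eighths span one quarter) = 4.
Adding: 8 + 4 + 8 + 3 + 4 = 27 sixteenth notes.

27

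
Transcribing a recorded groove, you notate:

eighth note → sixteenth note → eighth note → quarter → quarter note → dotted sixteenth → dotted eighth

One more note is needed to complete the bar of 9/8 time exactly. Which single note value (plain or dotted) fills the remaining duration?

The bar of 9/8 = 36 thirty-second notes.
Express everything in thirty-second notes: eighth note = 4; sixteenth note = 2; eighth note = 4; quarter = 8; quarter note = 8; dotted sixteenth = 3; dotted eighth = 6.
Sum: 4 + 2 + 4 + 8 + 8 + 3 + 6 = 35.
Remaining: 36 − 35 = 1 thirty-second note, which is a thirty-second note.

thirty-second note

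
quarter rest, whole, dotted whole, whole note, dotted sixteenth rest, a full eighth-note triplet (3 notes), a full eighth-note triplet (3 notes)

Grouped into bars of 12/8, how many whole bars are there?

One bar of 12/8 = 48 thirty-second notes.
Each duration in thirty-second notes: quarter rest = 8; whole = 32; dotted whole = 48; whole note = 32; dotted sixteenth rest = 3; a full eighth-note triplet (3 notes) (three triplet eighths span one quarter) = 8; a full eighth-note triplet (3 notes) (three triplet eighths span one quarter) = 8.
Altogether 8 + 32 + 48 + 32 + 3 + 8 + 8 = 139.
139 ÷ 48 = 2 complete bars with 43 left over.

2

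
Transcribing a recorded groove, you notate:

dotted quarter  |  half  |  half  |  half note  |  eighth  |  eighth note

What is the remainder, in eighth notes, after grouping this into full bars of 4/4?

One bar of 4/4 = 8 eighth notes.
In eighth notes: dotted quarter = 3; half = 4; half = 4; half note = 4; eighth = 1; eighth note = 1.
Sum: 3 + 4 + 4 + 4 + 1 + 1 = 17.
17 ÷ 8 = 2 complete bars with 1 eighth note remaining.

1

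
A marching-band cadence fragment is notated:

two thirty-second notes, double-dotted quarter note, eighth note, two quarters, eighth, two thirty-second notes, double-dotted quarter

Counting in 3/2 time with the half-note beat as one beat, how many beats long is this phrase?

3.5

One half-note beat = 16 thirty-second notes.
Working in thirty-second notes: thirty-second note = 1; thirty-second note = 1; double-dotted quarter note = 14; eighth note = 4; quarter = 8; quarter = 8; eighth = 4; thirty-second note = 1; thirty-second note = 1; double-dotted quarter = 14.
Sum: 1 + 1 + 14 + 4 + 8 + 8 + 4 + 1 + 1 + 14 = 56.
56 ÷ 16 = 3.5 beats.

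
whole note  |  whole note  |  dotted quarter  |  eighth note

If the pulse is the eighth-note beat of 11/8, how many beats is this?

20

One eighth-note beat = 2 sixteenth notes.
Express everything in sixteenth notes: whole note = 16; whole note = 16; dotted quarter = 6; eighth note = 2.
Sum: 16 + 16 + 6 + 2 = 40.
40 ÷ 2 = 20 beats.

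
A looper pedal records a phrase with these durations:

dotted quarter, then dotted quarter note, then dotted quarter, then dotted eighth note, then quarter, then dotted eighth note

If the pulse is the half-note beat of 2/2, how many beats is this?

3.5

One half-note beat = 8 sixteenth notes.
Convert each value to sixteenth notes: dotted quarter = 6; dotted quarter note = 6; dotted quarter = 6; dotted eighth note = 3; quarter = 4; dotted eighth note = 3.
Total: 6 + 6 + 6 + 3 + 4 + 3 = 28.
28 ÷ 8 = 3.5 beats.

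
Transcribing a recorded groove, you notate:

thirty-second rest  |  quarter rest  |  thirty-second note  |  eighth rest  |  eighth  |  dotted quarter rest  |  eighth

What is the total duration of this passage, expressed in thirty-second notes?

In thirty-second notes: thirty-second rest = 1; quarter rest = 8; thirty-second note = 1; eighth rest = 4; eighth = 4; dotted quarter rest = 12; eighth = 4.
Sum: 1 + 8 + 1 + 4 + 4 + 12 + 4 = 34 thirty-second notes.

34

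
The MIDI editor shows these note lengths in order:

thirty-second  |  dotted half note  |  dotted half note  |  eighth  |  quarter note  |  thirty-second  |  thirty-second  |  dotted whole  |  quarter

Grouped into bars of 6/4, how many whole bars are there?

One bar of 6/4 = 48 thirty-second notes.
Express everything in thirty-second notes: thirty-second = 1; dotted half note = 24; dotted half note = 24; eighth = 4; quarter note = 8; thirty-second = 1; thirty-second = 1; dotted whole = 48; quarter = 8.
Adding: 1 + 24 + 24 + 4 + 8 + 1 + 1 + 48 + 8 = 119.
119 ÷ 48 = 2 complete bars with 23 left over.

2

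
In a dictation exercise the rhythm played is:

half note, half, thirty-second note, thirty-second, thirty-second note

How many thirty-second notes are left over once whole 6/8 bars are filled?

One bar of 6/8 = 24 thirty-second notes.
Express everything in thirty-second notes: half note = 16; half = 16; thirty-second note = 1; thirty-second = 1; thirty-second note = 1.
Adding: 16 + 16 + 1 + 1 + 1 = 35.
35 ÷ 24 = 1 complete bar with 11 thirty-second notes remaining.

11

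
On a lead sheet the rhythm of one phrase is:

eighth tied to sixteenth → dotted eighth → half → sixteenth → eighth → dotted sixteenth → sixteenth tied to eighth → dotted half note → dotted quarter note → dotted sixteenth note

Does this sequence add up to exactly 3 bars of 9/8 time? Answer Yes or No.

No

One bar of 9/8 = 36 thirty-second notes, so 3 bars = 108.
Express everything in thirty-second notes: eighth tied to sixteenth (eighth + sixteenth) = 6; dotted eighth = 6; half = 16; sixteenth = 2; eighth = 4; dotted sixteenth = 3; sixteenth tied to eighth (sixteenth + eighth) = 6; dotted half note = 24; dotted quarter note = 12; dotted sixteenth note = 3.
Adding: 6 + 6 + 16 + 2 + 4 + 3 + 6 + 24 + 12 + 3 = 82.
82 falls short of 108, so the answer is No.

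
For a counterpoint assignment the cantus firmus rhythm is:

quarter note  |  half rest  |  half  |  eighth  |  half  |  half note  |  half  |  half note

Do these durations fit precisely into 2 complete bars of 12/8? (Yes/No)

One bar of 12/8 = 12 eighth notes, so 2 bars = 24.
Express everything in eighth notes: quarter note = 2; half rest = 4; half = 4; eighth = 1; half = 4; half note = 4; half = 4; half note = 4.
Adding: 2 + 4 + 4 + 1 + 4 + 4 + 4 + 4 = 27.
27 exceeds 24, so the answer is No.

No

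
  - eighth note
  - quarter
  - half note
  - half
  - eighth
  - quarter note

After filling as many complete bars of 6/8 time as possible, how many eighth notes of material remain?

One bar of 6/8 = 6 eighth notes.
In eighth notes: eighth note = 1; quarter = 2; half note = 4; half = 4; eighth = 1; quarter note = 2.
Total: 1 + 2 + 4 + 4 + 1 + 2 = 14.
14 ÷ 6 = 2 complete bars with 2 eighth notes remaining.

2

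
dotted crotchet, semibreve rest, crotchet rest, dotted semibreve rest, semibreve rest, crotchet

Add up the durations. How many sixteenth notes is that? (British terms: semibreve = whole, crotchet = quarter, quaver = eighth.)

Working in sixteenth notes: dotted crotchet = 6; semibreve rest = 16; crotchet rest = 4; dotted semibreve rest = 24; semibreve rest = 16; crotchet = 4.
Adding: 6 + 16 + 4 + 24 + 16 + 4 = 70 sixteenth notes.

70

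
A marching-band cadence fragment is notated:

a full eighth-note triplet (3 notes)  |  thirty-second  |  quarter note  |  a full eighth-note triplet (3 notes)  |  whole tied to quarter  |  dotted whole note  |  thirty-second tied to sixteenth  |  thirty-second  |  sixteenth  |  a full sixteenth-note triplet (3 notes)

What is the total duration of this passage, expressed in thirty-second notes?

Convert each value to thirty-second notes: a full eighth-note triplet (3 notes) (three triplet eighths span one quarter) = 8; thirty-second = 1; quarter note = 8; a full eighth-note triplet (3 notes) (three triplet eighths span one quarter) = 8; whole tied to quarter (whole + quarter) = 40; dotted whole note = 48; thirty-second tied to sixteenth (thirty-second + sixteenth) = 3; thirty-second = 1; sixteenth = 2; a full sixteenth-note triplet (3 notes) (three triplet sixteenths span one eighth) = 4.
Altogether 8 + 1 + 8 + 8 + 40 + 48 + 3 + 1 + 2 + 4 = 123 thirty-second notes.

123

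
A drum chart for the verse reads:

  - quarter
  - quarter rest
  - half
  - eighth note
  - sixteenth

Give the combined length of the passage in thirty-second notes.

Express everything in thirty-second notes: quarter = 8; quarter rest = 8; half = 16; eighth note = 4; sixteenth = 2.
Total: 8 + 8 + 16 + 4 + 2 = 38 thirty-second notes.

38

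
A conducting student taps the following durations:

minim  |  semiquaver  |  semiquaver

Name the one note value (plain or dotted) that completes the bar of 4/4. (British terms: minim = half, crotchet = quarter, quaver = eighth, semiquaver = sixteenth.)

dotted quarter note

The bar of 4/4 = 16 sixteenth notes.
Express everything in sixteenth notes: minim = 8; semiquaver = 1; semiquaver = 1.
Total: 8 + 1 + 1 = 10.
Remaining: 16 − 10 = 6 sixteenth notes, which is a dotted quarter note.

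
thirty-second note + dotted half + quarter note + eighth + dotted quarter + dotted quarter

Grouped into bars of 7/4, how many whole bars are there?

1

One bar of 7/4 = 56 thirty-second notes.
In thirty-second notes: thirty-second note = 1; dotted half = 24; quarter note = 8; eighth = 4; dotted quarter = 12; dotted quarter = 12.
Sum: 1 + 24 + 8 + 4 + 12 + 12 = 61.
61 ÷ 56 = 1 complete bar with 5 left over.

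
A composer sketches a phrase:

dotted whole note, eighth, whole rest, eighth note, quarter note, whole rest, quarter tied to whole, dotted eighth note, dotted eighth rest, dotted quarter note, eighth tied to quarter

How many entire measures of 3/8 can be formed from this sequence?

One bar of 3/8 = 6 sixteenth notes.
Express everything in sixteenth notes: dotted whole note = 24; eighth = 2; whole rest = 16; eighth note = 2; quarter note = 4; whole rest = 16; quarter tied to whole (quarter + whole) = 20; dotted eighth note = 3; dotted eighth rest = 3; dotted quarter note = 6; eighth tied to quarter (eighth + quarter) = 6.
Total: 24 + 2 + 16 + 2 + 4 + 16 + 20 + 3 + 3 + 6 + 6 = 102.
102 ÷ 6 = 17 complete bars with 0 left over.

17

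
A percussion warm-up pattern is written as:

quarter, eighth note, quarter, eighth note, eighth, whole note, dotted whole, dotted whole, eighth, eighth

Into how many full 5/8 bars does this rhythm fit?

One bar of 5/8 = 5 eighth notes.
Working in eighth notes: quarter = 2; eighth note = 1; quarter = 2; eighth note = 1; eighth = 1; whole note = 8; dotted whole = 12; dotted whole = 12; eighth = 1; eighth = 1.
Total: 2 + 1 + 2 + 1 + 1 + 8 + 12 + 12 + 1 + 1 = 41.
41 ÷ 5 = 8 complete bars with 1 left over.

8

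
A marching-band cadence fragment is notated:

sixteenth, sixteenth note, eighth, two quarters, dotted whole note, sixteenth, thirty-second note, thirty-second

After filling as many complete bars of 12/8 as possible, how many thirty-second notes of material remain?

One bar of 12/8 = 48 thirty-second notes.
Convert each value to thirty-second notes: sixteenth = 2; sixteenth note = 2; eighth = 4; quarter = 8; quarter = 8; dotted whole note = 48; sixteenth = 2; thirty-second note = 1; thirty-second = 1.
Altogether 2 + 2 + 4 + 8 + 8 + 48 + 2 + 1 + 1 = 76.
76 ÷ 48 = 1 complete bar with 28 thirty-second notes remaining.

28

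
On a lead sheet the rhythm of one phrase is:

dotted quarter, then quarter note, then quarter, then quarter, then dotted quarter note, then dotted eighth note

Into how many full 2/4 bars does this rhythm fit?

3

One bar of 2/4 = 8 sixteenth notes.
Convert each value to sixteenth notes: dotted quarter = 6; quarter note = 4; quarter = 4; quarter = 4; dotted quarter note = 6; dotted eighth note = 3.
Altogether 6 + 4 + 4 + 4 + 6 + 3 = 27.
27 ÷ 8 = 3 complete bars with 3 left over.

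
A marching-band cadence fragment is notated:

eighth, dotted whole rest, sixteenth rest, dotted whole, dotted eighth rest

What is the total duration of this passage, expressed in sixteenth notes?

54

Working in sixteenth notes: eighth = 2; dotted whole rest = 24; sixteenth rest = 1; dotted whole = 24; dotted eighth rest = 3.
Altogether 2 + 24 + 1 + 24 + 3 = 54 sixteenth notes.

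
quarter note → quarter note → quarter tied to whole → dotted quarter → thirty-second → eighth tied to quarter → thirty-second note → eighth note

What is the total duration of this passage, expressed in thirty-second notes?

86

Convert each value to thirty-second notes: quarter note = 8; quarter note = 8; quarter tied to whole (quarter + whole) = 40; dotted quarter = 12; thirty-second = 1; eighth tied to quarter (eighth + quarter) = 12; thirty-second note = 1; eighth note = 4.
Total: 8 + 8 + 40 + 12 + 1 + 12 + 1 + 4 = 86 thirty-second notes.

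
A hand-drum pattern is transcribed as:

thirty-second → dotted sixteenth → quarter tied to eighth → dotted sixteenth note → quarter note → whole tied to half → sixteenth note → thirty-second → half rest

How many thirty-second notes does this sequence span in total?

94

Convert each value to thirty-second notes: thirty-second = 1; dotted sixteenth = 3; quarter tied to eighth (quarter + eighth) = 12; dotted sixteenth note = 3; quarter note = 8; whole tied to half (whole + half) = 48; sixteenth note = 2; thirty-second = 1; half rest = 16.
Altogether 1 + 3 + 12 + 3 + 8 + 48 + 2 + 1 + 16 = 94 thirty-second notes.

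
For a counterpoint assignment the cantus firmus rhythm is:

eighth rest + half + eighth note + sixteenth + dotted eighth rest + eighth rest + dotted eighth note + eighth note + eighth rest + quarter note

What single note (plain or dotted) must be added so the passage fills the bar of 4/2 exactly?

dotted eighth note

The bar of 4/2 = 32 sixteenth notes.
Convert each value to sixteenth notes: eighth rest = 2; half = 8; eighth note = 2; sixteenth = 1; dotted eighth rest = 3; eighth rest = 2; dotted eighth note = 3; eighth note = 2; eighth rest = 2; quarter note = 4.
Altogether 2 + 8 + 2 + 1 + 3 + 2 + 3 + 2 + 2 + 4 = 29.
Remaining: 32 − 29 = 3 sixteenth notes, which is a dotted eighth note.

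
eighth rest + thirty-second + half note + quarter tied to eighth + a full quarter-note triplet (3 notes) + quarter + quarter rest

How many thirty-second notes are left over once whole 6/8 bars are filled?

One bar of 6/8 = 24 thirty-second notes.
In thirty-second notes: eighth rest = 4; thirty-second = 1; half note = 16; quarter tied to eighth (quarter + eighth) = 12; a full quarter-note triplet (3 notes) (three triplet quarters span one half) = 16; quarter = 8; quarter rest = 8.
Sum: 4 + 1 + 16 + 12 + 16 + 8 + 8 = 65.
65 ÷ 24 = 2 complete bars with 17 thirty-second notes remaining.

17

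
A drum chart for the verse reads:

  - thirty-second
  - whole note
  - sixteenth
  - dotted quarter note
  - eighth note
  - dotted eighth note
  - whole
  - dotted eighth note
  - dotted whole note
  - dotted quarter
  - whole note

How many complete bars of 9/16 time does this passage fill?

10

One bar of 9/16 = 18 thirty-second notes.
Each duration in thirty-second notes: thirty-second = 1; whole note = 32; sixteenth = 2; dotted quarter note = 12; eighth note = 4; dotted eighth note = 6; whole = 32; dotted eighth note = 6; dotted whole note = 48; dotted quarter = 12; whole note = 32.
Adding: 1 + 32 + 2 + 12 + 4 + 6 + 32 + 6 + 48 + 12 + 32 = 187.
187 ÷ 18 = 10 complete bars with 7 left over.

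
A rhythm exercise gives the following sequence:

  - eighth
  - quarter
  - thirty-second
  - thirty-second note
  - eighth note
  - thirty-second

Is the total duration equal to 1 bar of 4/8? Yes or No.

One bar of 4/8 = 16 thirty-second notes.
Working in thirty-second notes: eighth = 4; quarter = 8; thirty-second = 1; thirty-second note = 1; eighth note = 4; thirty-second = 1.
Total: 4 + 8 + 1 + 1 + 4 + 1 = 19.
19 exceeds 16, so the answer is No.

No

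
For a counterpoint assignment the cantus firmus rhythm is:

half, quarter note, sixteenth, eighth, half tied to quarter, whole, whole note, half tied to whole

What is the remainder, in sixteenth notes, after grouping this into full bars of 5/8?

One bar of 5/8 = 10 sixteenth notes.
Convert each value to sixteenth notes: half = 8; quarter note = 4; sixteenth = 1; eighth = 2; half tied to quarter (half + quarter) = 12; whole = 16; whole note = 16; half tied to whole (half + whole) = 24.
Adding: 8 + 4 + 1 + 2 + 12 + 16 + 16 + 24 = 83.
83 ÷ 10 = 8 complete bars with 3 sixteenth notes remaining.

3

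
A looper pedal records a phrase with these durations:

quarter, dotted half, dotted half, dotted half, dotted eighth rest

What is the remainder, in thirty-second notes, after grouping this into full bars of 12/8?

One bar of 12/8 = 24 sixteenth notes.
Working in sixteenth notes: quarter = 4; dotted half = 12; dotted half = 12; dotted half = 12; dotted eighth rest = 3.
Sum: 4 + 12 + 12 + 12 + 3 = 43.
43 ÷ 24 = 1 complete bar with 19 sixteenth notes remaining = 38 thirty-second notes.

38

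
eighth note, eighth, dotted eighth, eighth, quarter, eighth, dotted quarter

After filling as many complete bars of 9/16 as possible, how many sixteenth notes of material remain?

One bar of 9/16 = 9 sixteenth notes.
Working in sixteenth notes: eighth note = 2; eighth = 2; dotted eighth = 3; eighth = 2; quarter = 4; eighth = 2; dotted quarter = 6.
Altogether 2 + 2 + 3 + 2 + 4 + 2 + 6 = 21.
21 ÷ 9 = 2 complete bars with 3 sixteenth notes remaining.

3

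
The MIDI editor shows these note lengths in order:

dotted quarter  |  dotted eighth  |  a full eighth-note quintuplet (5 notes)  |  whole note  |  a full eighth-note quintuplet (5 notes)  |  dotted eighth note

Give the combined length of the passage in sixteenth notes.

44

Convert each value to sixteenth notes: dotted quarter = 6; dotted eighth = 3; a full eighth-note quintuplet (5 notes) (five quintuplet eighths span one half) = 8; whole note = 16; a full eighth-note quintuplet (5 notes) (five quintuplet eighths span one half) = 8; dotted eighth note = 3.
Total: 6 + 3 + 8 + 16 + 8 + 3 = 44 sixteenth notes.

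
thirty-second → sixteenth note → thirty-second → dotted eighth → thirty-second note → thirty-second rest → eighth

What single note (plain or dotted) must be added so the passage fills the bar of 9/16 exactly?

The bar of 9/16 = 18 thirty-second notes.
In thirty-second notes: thirty-second = 1; sixteenth note = 2; thirty-second = 1; dotted eighth = 6; thirty-second note = 1; thirty-second rest = 1; eighth = 4.
Adding: 1 + 2 + 1 + 6 + 1 + 1 + 4 = 16.
Remaining: 18 − 16 = 2 thirty-second notes, which is a sixteenth note.

sixteenth note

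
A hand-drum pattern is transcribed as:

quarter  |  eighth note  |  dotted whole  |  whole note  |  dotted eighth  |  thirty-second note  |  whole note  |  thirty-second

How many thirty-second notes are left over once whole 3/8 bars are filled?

0

One bar of 3/8 = 12 thirty-second notes.
Working in thirty-second notes: quarter = 8; eighth note = 4; dotted whole = 48; whole note = 32; dotted eighth = 6; thirty-second note = 1; whole note = 32; thirty-second = 1.
Sum: 8 + 4 + 48 + 32 + 6 + 1 + 32 + 1 = 132.
132 ÷ 12 = 11 complete bars with 0 thirty-second notes remaining.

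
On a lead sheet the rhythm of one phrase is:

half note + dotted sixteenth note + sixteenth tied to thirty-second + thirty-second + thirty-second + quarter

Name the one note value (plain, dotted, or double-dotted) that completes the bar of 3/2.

half note

The bar of 3/2 = 48 thirty-second notes.
Express everything in thirty-second notes: half note = 16; dotted sixteenth note = 3; sixteenth tied to thirty-second (sixteenth + thirty-second) = 3; thirty-second = 1; thirty-second = 1; quarter = 8.
Total: 16 + 3 + 3 + 1 + 1 + 8 = 32.
Remaining: 48 − 32 = 16 thirty-second notes, which is a half note.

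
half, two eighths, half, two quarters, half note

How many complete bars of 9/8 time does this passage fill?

2

One bar of 9/8 = 9 eighth notes.
Working in eighth notes: half = 4; eighth = 1; eighth = 1; half = 4; quarter = 2; quarter = 2; half note = 4.
Adding: 4 + 1 + 1 + 4 + 2 + 2 + 4 = 18.
18 ÷ 9 = 2 complete bars with 0 left over.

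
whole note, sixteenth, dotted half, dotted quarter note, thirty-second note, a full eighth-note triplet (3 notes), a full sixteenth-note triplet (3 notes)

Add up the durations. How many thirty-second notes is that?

In thirty-second notes: whole note = 32; sixteenth = 2; dotted half = 24; dotted quarter note = 12; thirty-second note = 1; a full eighth-note triplet (3 notes) (three triplet eighths span one quarter) = 8; a full sixteenth-note triplet (3 notes) (three triplet sixteenths span one eighth) = 4.
Adding: 32 + 2 + 24 + 12 + 1 + 8 + 4 = 83 thirty-second notes.

83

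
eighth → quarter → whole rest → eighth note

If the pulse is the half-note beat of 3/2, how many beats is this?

One half-note beat = 4 eighth notes.
Working in eighth notes: eighth = 1; quarter = 2; whole rest = 8; eighth note = 1.
Total: 1 + 2 + 8 + 1 = 12.
12 ÷ 4 = 3 beats.

3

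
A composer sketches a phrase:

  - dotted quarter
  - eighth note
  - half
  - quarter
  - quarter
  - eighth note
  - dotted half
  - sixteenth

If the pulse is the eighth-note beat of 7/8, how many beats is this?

19.5

One eighth-note beat = 2 sixteenth notes.
Convert each value to sixteenth notes: dotted quarter = 6; eighth note = 2; half = 8; quarter = 4; quarter = 4; eighth note = 2; dotted half = 12; sixteenth = 1.
Sum: 6 + 2 + 8 + 4 + 4 + 2 + 12 + 1 = 39.
39 ÷ 2 = 19.5 beats.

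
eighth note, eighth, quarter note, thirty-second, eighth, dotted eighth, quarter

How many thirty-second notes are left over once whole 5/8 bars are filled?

15

One bar of 5/8 = 20 thirty-second notes.
Convert each value to thirty-second notes: eighth note = 4; eighth = 4; quarter note = 8; thirty-second = 1; eighth = 4; dotted eighth = 6; quarter = 8.
Total: 4 + 4 + 8 + 1 + 4 + 6 + 8 = 35.
35 ÷ 20 = 1 complete bar with 15 thirty-second notes remaining.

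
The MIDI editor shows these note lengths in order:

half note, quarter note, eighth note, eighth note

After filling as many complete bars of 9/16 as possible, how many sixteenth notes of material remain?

7

One bar of 9/16 = 9 sixteenth notes.
Convert each value to sixteenth notes: half note = 8; quarter note = 4; eighth note = 2; eighth note = 2.
Total: 8 + 4 + 2 + 2 = 16.
16 ÷ 9 = 1 complete bar with 7 sixteenth notes remaining.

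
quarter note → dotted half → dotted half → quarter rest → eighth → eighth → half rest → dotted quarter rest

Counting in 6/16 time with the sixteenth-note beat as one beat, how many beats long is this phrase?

One sixteenth-note beat = 2 thirty-second notes.
Express everything in thirty-second notes: quarter note = 8; dotted half = 24; dotted half = 24; quarter rest = 8; eighth = 4; eighth = 4; half rest = 16; dotted quarter rest = 12.
Altogether 8 + 24 + 24 + 8 + 4 + 4 + 16 + 12 = 100.
100 ÷ 2 = 50 beats.

50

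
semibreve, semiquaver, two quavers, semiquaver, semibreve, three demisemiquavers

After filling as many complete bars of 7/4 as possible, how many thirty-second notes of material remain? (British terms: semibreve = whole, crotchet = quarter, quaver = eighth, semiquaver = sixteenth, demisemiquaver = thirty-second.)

23

One bar of 7/4 = 56 thirty-second notes.
In thirty-second notes: semibreve = 32; semiquaver = 2; quaver = 4; quaver = 4; semiquaver = 2; semibreve = 32; demisemiquaver = 1; demisemiquaver = 1; demisemiquaver = 1.
Adding: 32 + 2 + 4 + 4 + 2 + 32 + 1 + 1 + 1 = 79.
79 ÷ 56 = 1 complete bar with 23 thirty-second notes remaining.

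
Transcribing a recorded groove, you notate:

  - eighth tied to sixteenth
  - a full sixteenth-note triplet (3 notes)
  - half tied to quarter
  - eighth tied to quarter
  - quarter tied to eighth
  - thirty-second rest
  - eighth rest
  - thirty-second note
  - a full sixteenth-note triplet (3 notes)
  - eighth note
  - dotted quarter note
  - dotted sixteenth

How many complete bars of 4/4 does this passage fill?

2

One bar of 4/4 = 32 thirty-second notes.
Convert each value to thirty-second notes: eighth tied to sixteenth (eighth + sixteenth) = 6; a full sixteenth-note triplet (3 notes) (three triplet sixteenths span one eighth) = 4; half tied to quarter (half + quarter) = 24; eighth tied to quarter (eighth + quarter) = 12; quarter tied to eighth (quarter + eighth) = 12; thirty-second rest = 1; eighth rest = 4; thirty-second note = 1; a full sixteenth-note triplet (3 notes) (three triplet sixteenths span one eighth) = 4; eighth note = 4; dotted quarter note = 12; dotted sixteenth = 3.
Total: 6 + 4 + 24 + 12 + 12 + 1 + 4 + 1 + 4 + 4 + 12 + 3 = 87.
87 ÷ 32 = 2 complete bars with 23 left over.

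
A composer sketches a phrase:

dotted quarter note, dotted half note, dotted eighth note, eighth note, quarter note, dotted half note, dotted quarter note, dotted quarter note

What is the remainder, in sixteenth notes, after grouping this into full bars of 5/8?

1

One bar of 5/8 = 10 sixteenth notes.
Express everything in sixteenth notes: dotted quarter note = 6; dotted half note = 12; dotted eighth note = 3; eighth note = 2; quarter note = 4; dotted half note = 12; dotted quarter note = 6; dotted quarter note = 6.
Adding: 6 + 12 + 3 + 2 + 4 + 12 + 6 + 6 = 51.
51 ÷ 10 = 5 complete bars with 1 sixteenth note remaining.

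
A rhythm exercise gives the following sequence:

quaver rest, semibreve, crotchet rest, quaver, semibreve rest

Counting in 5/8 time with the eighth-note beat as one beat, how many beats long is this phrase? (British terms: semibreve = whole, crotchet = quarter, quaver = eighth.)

One eighth-note beat = 2 sixteenth notes.
In sixteenth notes: quaver rest = 2; semibreve = 16; crotchet rest = 4; quaver = 2; semibreve rest = 16.
Sum: 2 + 16 + 4 + 2 + 16 = 40.
40 ÷ 2 = 20 beats.

20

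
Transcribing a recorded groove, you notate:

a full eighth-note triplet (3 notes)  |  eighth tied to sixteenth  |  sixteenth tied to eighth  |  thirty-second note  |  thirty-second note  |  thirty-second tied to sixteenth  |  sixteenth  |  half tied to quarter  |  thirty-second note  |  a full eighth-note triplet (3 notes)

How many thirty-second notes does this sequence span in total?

60

Each duration in thirty-second notes: a full eighth-note triplet (3 notes) (three triplet eighths span one quarter) = 8; eighth tied to sixteenth (eighth + sixteenth) = 6; sixteenth tied to eighth (sixteenth + eighth) = 6; thirty-second note = 1; thirty-second note = 1; thirty-second tied to sixteenth (thirty-second + sixteenth) = 3; sixteenth = 2; half tied to quarter (half + quarter) = 24; thirty-second note = 1; a full eighth-note triplet (3 notes) (three triplet eighths span one quarter) = 8.
Altogether 8 + 6 + 6 + 1 + 1 + 3 + 2 + 24 + 1 + 8 = 60 thirty-second notes.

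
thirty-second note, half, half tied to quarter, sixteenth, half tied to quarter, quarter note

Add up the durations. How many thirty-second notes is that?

75

Each duration in thirty-second notes: thirty-second note = 1; half = 16; half tied to quarter (half + quarter) = 24; sixteenth = 2; half tied to quarter (half + quarter) = 24; quarter note = 8.
Adding: 1 + 16 + 24 + 2 + 24 + 8 = 75 thirty-second notes.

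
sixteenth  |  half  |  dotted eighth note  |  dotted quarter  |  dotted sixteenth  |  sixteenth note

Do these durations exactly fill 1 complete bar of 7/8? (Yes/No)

One bar of 7/8 = 28 thirty-second notes.
Convert each value to thirty-second notes: sixteenth = 2; half = 16; dotted eighth note = 6; dotted quarter = 12; dotted sixteenth = 3; sixteenth note = 2.
Altogether 2 + 16 + 6 + 12 + 3 + 2 = 41.
41 exceeds 28, so the answer is No.

No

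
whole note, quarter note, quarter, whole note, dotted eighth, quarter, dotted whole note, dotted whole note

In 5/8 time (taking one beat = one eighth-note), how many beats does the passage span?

One eighth-note beat = 2 sixteenth notes.
Convert each value to sixteenth notes: whole note = 16; quarter note = 4; quarter = 4; whole note = 16; dotted eighth = 3; quarter = 4; dotted whole note = 24; dotted whole note = 24.
Altogether 16 + 4 + 4 + 16 + 3 + 4 + 24 + 24 = 95.
95 ÷ 2 = 47.5 beats.

47.5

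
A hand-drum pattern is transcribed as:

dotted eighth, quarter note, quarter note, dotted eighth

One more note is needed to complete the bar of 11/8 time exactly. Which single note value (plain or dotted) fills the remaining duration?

The bar of 11/8 = 22 sixteenth notes.
Express everything in sixteenth notes: dotted eighth = 3; quarter note = 4; quarter note = 4; dotted eighth = 3.
Altogether 3 + 4 + 4 + 3 = 14.
Remaining: 22 − 14 = 8 sixteenth notes, which is a half note.

half note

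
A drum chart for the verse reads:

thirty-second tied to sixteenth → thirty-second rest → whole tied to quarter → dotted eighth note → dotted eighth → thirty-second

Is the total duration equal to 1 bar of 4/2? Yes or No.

One bar of 4/2 = 64 thirty-second notes.
Working in thirty-second notes: thirty-second tied to sixteenth (thirty-second + sixteenth) = 3; thirty-second rest = 1; whole tied to quarter (whole + quarter) = 40; dotted eighth note = 6; dotted eighth = 6; thirty-second = 1.
Adding: 3 + 1 + 40 + 6 + 6 + 1 = 57.
57 falls short of 64, so the answer is No.

No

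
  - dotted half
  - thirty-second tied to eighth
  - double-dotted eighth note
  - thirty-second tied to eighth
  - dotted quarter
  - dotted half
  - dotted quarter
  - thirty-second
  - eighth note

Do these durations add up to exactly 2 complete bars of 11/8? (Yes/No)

One bar of 11/8 = 44 thirty-second notes, so 2 bars = 88.
Convert each value to thirty-second notes: dotted half = 24; thirty-second tied to eighth (thirty-second + eighth) = 5; double-dotted eighth note = 7; thirty-second tied to eighth (thirty-second + eighth) = 5; dotted quarter = 12; dotted half = 24; dotted quarter = 12; thirty-second = 1; eighth note = 4.
Total: 24 + 5 + 7 + 5 + 12 + 24 + 12 + 1 + 4 = 94.
94 exceeds 88, so the answer is No.

No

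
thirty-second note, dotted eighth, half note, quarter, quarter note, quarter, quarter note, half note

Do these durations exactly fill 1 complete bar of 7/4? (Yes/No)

No

One bar of 7/4 = 56 thirty-second notes.
Working in thirty-second notes: thirty-second note = 1; dotted eighth = 6; half note = 16; quarter = 8; quarter note = 8; quarter = 8; quarter note = 8; half note = 16.
Altogether 1 + 6 + 16 + 8 + 8 + 8 + 8 + 16 = 71.
71 exceeds 56, so the answer is No.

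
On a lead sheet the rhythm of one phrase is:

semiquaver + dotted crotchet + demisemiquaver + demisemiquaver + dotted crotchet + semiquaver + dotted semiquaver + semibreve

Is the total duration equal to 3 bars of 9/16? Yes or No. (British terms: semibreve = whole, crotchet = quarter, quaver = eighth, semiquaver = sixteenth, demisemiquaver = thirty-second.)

One bar of 9/16 = 18 thirty-second notes, so 3 bars = 54.
Working in thirty-second notes: semiquaver = 2; dotted crotchet = 12; demisemiquaver = 1; demisemiquaver = 1; dotted crotchet = 12; semiquaver = 2; dotted semiquaver = 3; semibreve = 32.
Total: 2 + 12 + 1 + 1 + 12 + 2 + 3 + 32 = 65.
65 exceeds 54, so the answer is No.

No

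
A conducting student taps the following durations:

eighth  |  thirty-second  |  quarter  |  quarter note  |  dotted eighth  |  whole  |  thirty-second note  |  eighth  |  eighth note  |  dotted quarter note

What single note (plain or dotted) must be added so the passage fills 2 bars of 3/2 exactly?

2 bars of 3/2 = 96 thirty-second notes.
Express everything in thirty-second notes: eighth = 4; thirty-second = 1; quarter = 8; quarter note = 8; dotted eighth = 6; whole = 32; thirty-second note = 1; eighth = 4; eighth note = 4; dotted quarter note = 12.
Total: 4 + 1 + 8 + 8 + 6 + 32 + 1 + 4 + 4 + 12 = 80.
Remaining: 96 − 80 = 16 thirty-second notes, which is a half note.

half note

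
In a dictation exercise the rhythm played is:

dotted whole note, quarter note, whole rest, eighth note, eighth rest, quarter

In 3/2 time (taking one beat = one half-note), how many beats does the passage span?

6.5

One half-note beat = 4 eighth notes.
Working in eighth notes: dotted whole note = 12; quarter note = 2; whole rest = 8; eighth note = 1; eighth rest = 1; quarter = 2.
Altogether 12 + 2 + 8 + 1 + 1 + 2 = 26.
26 ÷ 4 = 6.5 beats.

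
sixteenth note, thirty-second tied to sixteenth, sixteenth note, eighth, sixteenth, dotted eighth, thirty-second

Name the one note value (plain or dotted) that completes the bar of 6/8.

eighth note

The bar of 6/8 = 24 thirty-second notes.
Express everything in thirty-second notes: sixteenth note = 2; thirty-second tied to sixteenth (thirty-second + sixteenth) = 3; sixteenth note = 2; eighth = 4; sixteenth = 2; dotted eighth = 6; thirty-second = 1.
Altogether 2 + 3 + 2 + 4 + 2 + 6 + 1 = 20.
Remaining: 24 − 20 = 4 thirty-second notes, which is a eighth note.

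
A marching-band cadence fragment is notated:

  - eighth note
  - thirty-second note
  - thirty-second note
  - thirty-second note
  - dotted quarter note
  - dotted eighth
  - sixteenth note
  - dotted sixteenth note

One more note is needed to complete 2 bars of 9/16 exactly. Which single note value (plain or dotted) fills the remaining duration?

dotted eighth note

2 bars of 9/16 = 36 thirty-second notes.
Convert each value to thirty-second notes: eighth note = 4; thirty-second note = 1; thirty-second note = 1; thirty-second note = 1; dotted quarter note = 12; dotted eighth = 6; sixteenth note = 2; dotted sixteenth note = 3.
Sum: 4 + 1 + 1 + 1 + 12 + 6 + 2 + 3 = 30.
Remaining: 36 − 30 = 6 thirty-second notes, which is a dotted eighth note.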